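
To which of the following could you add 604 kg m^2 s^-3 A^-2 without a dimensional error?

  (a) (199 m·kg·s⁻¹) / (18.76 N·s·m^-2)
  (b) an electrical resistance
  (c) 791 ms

Reference: kg·m²·s⁻³·A⁻².
Each option:
  (a) [kg·m·s⁻¹] / [kg·m⁻¹·s⁻¹] = m²
  (b) [electrical resistance] = kg·m²·s⁻³·A⁻²  ← same
  (c) s
Only (b) matches kg·m²·s⁻³·A⁻².

(b)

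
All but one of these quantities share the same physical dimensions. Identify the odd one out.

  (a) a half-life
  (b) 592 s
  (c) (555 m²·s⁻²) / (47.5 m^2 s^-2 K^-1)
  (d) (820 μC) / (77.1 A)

Dimensions:
  (a) [half-life] = s
  (b) s
  (c) [m²·s⁻²] / [m²·s⁻²·K⁻¹] = K
  (d) [s·A] / [A] = s
All reduce to s except (c), which is K.

(c)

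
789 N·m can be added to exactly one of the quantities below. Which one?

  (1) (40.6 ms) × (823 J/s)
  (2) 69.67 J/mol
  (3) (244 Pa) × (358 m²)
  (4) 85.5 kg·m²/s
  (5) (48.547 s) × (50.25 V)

Reference: N·m = kg·m·s⁻²·m = kg·m²·s⁻².
Each option:
  (1) [s] · [kg·m²·s⁻³] = kg·m²·s⁻²  ← same
  (2) J·mol⁻¹ = N·m·mol⁻¹ = kg·m²·s⁻²·mol⁻¹
  (3) [kg·m⁻¹·s⁻²] · [m²] = kg·m·s⁻²
  (4) kg·m²·s⁻¹
  (5) [s] · [kg·m²·s⁻³·A⁻¹] = kg·m²·s⁻²·A⁻¹
Only (1) matches kg·m²·s⁻².

(1)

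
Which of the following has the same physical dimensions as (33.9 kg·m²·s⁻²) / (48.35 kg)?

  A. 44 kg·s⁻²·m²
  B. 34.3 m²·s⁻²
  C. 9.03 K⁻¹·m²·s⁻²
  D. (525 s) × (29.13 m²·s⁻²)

B.

Reference: [kg·m²·s⁻²] / [kg] = m²·s⁻².
Each option:
  A. kg·m²·s⁻²
  B. m²·s⁻²  ← same
  C. m²·s⁻²·K⁻¹
  D. [s] · [m²·s⁻²] = m²·s⁻¹
Only B. matches m²·s⁻².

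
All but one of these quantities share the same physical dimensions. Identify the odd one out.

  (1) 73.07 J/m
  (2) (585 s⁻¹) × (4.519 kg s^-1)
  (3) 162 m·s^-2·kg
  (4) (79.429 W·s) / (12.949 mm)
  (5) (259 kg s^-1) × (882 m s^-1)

(2)

Work out the base dimensions of each:
  (1) J·m⁻¹ = N·m·m⁻¹ = kg·m·s⁻²
  (2) [s⁻¹] · [kg·s⁻¹] = kg·s⁻²
  (3) kg·m·s⁻²
  (4) [kg·m²·s⁻²] / [m] = kg·m·s⁻²
  (5) [kg·s⁻¹] · [m·s⁻¹] = kg·m·s⁻²
All reduce to kg·m·s⁻² except (2), which is kg·s⁻².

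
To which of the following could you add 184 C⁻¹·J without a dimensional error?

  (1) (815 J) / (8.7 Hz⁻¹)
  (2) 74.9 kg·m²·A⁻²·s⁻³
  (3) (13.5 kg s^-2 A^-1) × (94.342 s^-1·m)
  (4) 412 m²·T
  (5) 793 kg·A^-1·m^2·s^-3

(5)

Reference: J·C⁻¹ = N·m·(s·A)⁻¹ = kg·m²·s⁻³·A⁻¹.
Each option:
  (1) [kg·m²·s⁻²] / [s] = kg·m²·s⁻³
  (2) kg·m²·s⁻³·A⁻²
  (3) [kg·s⁻²·A⁻¹] · [m·s⁻¹] = kg·m·s⁻³·A⁻¹
  (4) T·m² = Wb·m⁻²·m² = kg·m²·s⁻²·A⁻¹
  (5) kg·m²·s⁻³·A⁻¹  ← same
Only (5) matches kg·m²·s⁻³·A⁻¹.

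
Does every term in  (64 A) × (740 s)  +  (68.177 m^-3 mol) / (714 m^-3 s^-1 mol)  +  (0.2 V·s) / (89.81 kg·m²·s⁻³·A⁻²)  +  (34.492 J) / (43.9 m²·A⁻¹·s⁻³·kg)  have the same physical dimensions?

No

Expand each in SI base units:
  (64 A) × (740 s):  [A] · [s] = s·A
  (68.177 m^-3 mol) / (714 m^-3 s^-1 mol):  [m⁻³·mol] / [m⁻³·s⁻¹·mol] = s
  (0.2 V·s) / (89.81 kg·m²·s⁻³·A⁻²):  [kg·m²·s⁻²·A⁻¹] / [kg·m²·s⁻³·A⁻²] = s·A
  (34.492 J) / (43.9 m²·A⁻¹·s⁻³·kg):  [kg·m²·s⁻²] / [kg·m²·s⁻³·A⁻¹] = s·A
The terms do not share a single dimension (s vs s·A).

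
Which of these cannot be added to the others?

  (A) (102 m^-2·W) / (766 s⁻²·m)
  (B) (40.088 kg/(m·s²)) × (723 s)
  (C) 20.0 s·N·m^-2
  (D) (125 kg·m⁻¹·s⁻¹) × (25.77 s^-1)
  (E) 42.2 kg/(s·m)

(D)

Reduce each to base SI dimensions:
  (A) [kg·s⁻³] / [m·s⁻²] = kg·m⁻¹·s⁻¹
  (B) [kg·m⁻¹·s⁻²] · [s] = kg·m⁻¹·s⁻¹
  (C) N·s·m⁻² = kg·m·s⁻²·s·m⁻² = kg·m⁻¹·s⁻¹
  (D) [kg·m⁻¹·s⁻¹] · [s⁻¹] = kg·m⁻¹·s⁻²
  (E) kg·m⁻¹·s⁻¹
All reduce to kg·m⁻¹·s⁻¹ except (D), which is kg·m⁻¹·s⁻².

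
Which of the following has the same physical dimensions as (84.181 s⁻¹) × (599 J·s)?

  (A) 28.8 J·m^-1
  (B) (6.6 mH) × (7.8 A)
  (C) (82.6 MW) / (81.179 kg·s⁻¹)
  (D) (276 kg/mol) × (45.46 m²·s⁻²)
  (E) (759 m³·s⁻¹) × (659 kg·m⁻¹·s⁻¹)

Reference: [s⁻¹] · [kg·m²·s⁻¹] = kg·m²·s⁻².
Each option:
  (A) J·m⁻¹ = N·m·m⁻¹ = kg·m·s⁻²
  (B) [kg·m²·s⁻²·A⁻²] · [A] = kg·m²·s⁻²·A⁻¹
  (C) [kg·m²·s⁻³] / [kg·s⁻¹] = m²·s⁻²
  (D) [kg·mol⁻¹] · [m²·s⁻²] = kg·m²·s⁻²·mol⁻¹
  (E) [m³·s⁻¹] · [kg·m⁻¹·s⁻¹] = kg·m²·s⁻²  ← same
Only (E) matches kg·m²·s⁻².

(E)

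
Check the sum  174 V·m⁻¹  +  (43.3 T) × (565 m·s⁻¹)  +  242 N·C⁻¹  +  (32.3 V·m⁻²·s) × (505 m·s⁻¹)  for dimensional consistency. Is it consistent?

Yes

Dimensions:
  174 V·m⁻¹:  V·m⁻¹ = J·C⁻¹·m⁻¹ = kg·m·s⁻³·A⁻¹
  (43.3 T) × (565 m·s⁻¹):  [kg·s⁻²·A⁻¹] · [m·s⁻¹] = kg·m·s⁻³·A⁻¹
  242 N·C⁻¹:  N·C⁻¹ = kg·m·s⁻²·(s·A)⁻¹ = kg·m·s⁻³·A⁻¹
  (32.3 V·m⁻²·s) × (505 m·s⁻¹):  [kg·s⁻²·A⁻¹] · [m·s⁻¹] = kg·m·s⁻³·A⁻¹
Every term reduces to kg·m·s⁻³·A⁻¹.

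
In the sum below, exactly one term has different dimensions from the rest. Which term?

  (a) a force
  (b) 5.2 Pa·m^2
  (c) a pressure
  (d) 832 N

(c)

Reduce each to base SI dimensions:
  (a) [force] = kg·m·s⁻²
  (b) Pa·m² = N·m⁻²·m² = kg·m·s⁻²
  (c) [pressure] = kg·m⁻¹·s⁻²
  (d) N = kg·m·s⁻²
All reduce to kg·m·s⁻² except (c), which is kg·m⁻¹·s⁻².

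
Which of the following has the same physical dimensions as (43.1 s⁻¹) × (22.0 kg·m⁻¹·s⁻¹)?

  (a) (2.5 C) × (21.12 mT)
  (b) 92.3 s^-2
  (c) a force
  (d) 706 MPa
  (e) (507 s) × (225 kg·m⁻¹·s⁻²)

(d)

Reference: [s⁻¹] · [kg·m⁻¹·s⁻¹] = kg·m⁻¹·s⁻².
Each option:
  (a) [s·A] · [kg·s⁻²·A⁻¹] = kg·s⁻¹
  (b) s⁻²
  (c) [force] = kg·m·s⁻²
  (d) Pa = N·m⁻² = kg·m⁻¹·s⁻²  ← same
  (e) [s] · [kg·m⁻¹·s⁻²] = kg·m⁻¹·s⁻¹
Only (d) matches kg·m⁻¹·s⁻².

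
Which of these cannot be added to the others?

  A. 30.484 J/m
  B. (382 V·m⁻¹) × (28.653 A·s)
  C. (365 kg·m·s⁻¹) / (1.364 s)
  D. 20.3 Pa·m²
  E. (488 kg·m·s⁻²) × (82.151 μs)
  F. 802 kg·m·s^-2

E.

Expand each in SI base units:
  A. J·m⁻¹ = N·m·m⁻¹ = kg·m·s⁻²
  B. [kg·m·s⁻³·A⁻¹] · [s·A] = kg·m·s⁻²
  C. [kg·m·s⁻¹] / [s] = kg·m·s⁻²
  D. Pa·m² = N·m⁻²·m² = kg·m·s⁻²
  E. [kg·m·s⁻²] · [s] = kg·m·s⁻¹
  F. kg·m·s⁻²
All reduce to kg·m·s⁻² except E., which is kg·m·s⁻¹.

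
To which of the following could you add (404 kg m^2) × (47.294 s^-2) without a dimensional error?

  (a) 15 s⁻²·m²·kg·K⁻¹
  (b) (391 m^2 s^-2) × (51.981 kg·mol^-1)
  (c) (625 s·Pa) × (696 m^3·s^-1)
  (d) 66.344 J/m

(c)

Reference: [kg·m²] · [s⁻²] = kg·m²·s⁻².
Each option:
  (a) kg·m²·s⁻²·K⁻¹
  (b) [m²·s⁻²] · [kg·mol⁻¹] = kg·m²·s⁻²·mol⁻¹
  (c) [kg·m⁻¹·s⁻¹] · [m³·s⁻¹] = kg·m²·s⁻²  ← same
  (d) J·m⁻¹ = N·m·m⁻¹ = kg·m·s⁻²
Only (c) matches kg·m²·s⁻².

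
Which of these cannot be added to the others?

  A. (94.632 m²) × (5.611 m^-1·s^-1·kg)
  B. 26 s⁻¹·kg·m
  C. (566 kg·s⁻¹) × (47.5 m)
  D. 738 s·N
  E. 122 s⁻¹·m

In SI base units:
  A. [m²] · [kg·m⁻¹·s⁻¹] = kg·m·s⁻¹
  B. kg·m·s⁻¹
  C. [kg·s⁻¹] · [m] = kg·m·s⁻¹
  D. N·s = kg·m·s⁻²·s = kg·m·s⁻¹
  E. m·s⁻¹
All reduce to kg·m·s⁻¹ except E., which is m·s⁻¹.

E.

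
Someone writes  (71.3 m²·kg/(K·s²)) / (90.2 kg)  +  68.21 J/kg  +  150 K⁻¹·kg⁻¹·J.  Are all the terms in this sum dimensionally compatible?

Dimensions:
  (71.3 m²·kg/(K·s²)) / (90.2 kg):  [kg·m²·s⁻²·K⁻¹] / [kg] = m²·s⁻²·K⁻¹
  68.21 J/kg:  J·kg⁻¹ = N·m·kg⁻¹ = m²·s⁻²
  150 K⁻¹·kg⁻¹·J:  J·kg⁻¹·K⁻¹ = N·m·kg⁻¹·K⁻¹ = m²·s⁻²·K⁻¹
The terms do not share a single dimension (m²·s⁻² vs m²·s⁻²·K⁻¹).

No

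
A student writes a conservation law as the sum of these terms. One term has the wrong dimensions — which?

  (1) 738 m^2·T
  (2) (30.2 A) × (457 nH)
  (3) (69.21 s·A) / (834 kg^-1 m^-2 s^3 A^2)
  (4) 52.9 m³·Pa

Work out the base dimensions of each:
  (1) T·m² = Wb·m⁻²·m² = kg·m²·s⁻²·A⁻¹
  (2) [A] · [kg·m²·s⁻²·A⁻²] = kg·m²·s⁻²·A⁻¹
  (3) [s·A] / [kg⁻¹·m⁻²·s³·A²] = kg·m²·s⁻²·A⁻¹
  (4) Pa·m³ = N·m⁻²·m³ = kg·m²·s⁻²
All reduce to kg·m²·s⁻²·A⁻¹ except (4), which is kg·m²·s⁻².

(4)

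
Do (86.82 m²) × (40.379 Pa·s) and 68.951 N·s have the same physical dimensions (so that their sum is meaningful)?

Yes

Dimensions:
  (86.82 m²) × (40.379 Pa·s):  [m²] · [kg·m⁻¹·s⁻¹] = kg·m·s⁻¹
  68.951 N·s:  N·s = kg·m·s⁻²·s = kg·m·s⁻¹
Both are kg·m·s⁻¹, so they have the same dimensions and can be added.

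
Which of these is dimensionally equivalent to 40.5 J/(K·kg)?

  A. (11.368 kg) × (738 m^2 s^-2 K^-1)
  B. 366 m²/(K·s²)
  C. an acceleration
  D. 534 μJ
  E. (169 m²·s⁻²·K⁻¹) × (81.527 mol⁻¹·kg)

Reference: J·kg⁻¹·K⁻¹ = N·m·kg⁻¹·K⁻¹ = m²·s⁻²·K⁻¹.
Each option:
  A. [kg] · [m²·s⁻²·K⁻¹] = kg·m²·s⁻²·K⁻¹
  B. m²·s⁻²·K⁻¹  ← same
  C. [acceleration] = m·s⁻²
  D. J = N·m = kg·m²·s⁻²
  E. [m²·s⁻²·K⁻¹] · [kg·mol⁻¹] = kg·m²·s⁻²·K⁻¹·mol⁻¹
Only B. matches m²·s⁻²·K⁻¹.

B.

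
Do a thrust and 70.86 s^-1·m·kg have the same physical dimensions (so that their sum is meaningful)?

No

Dimensions:
  a thrust:  [thrust] = kg·m·s⁻²
  70.86 s^-1·m·kg:  kg·m·s⁻¹
kg·m·s⁻² ≠ kg·m·s⁻¹, so they cannot be added.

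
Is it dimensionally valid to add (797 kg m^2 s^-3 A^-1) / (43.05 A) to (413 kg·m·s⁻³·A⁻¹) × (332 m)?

Expand each in SI base units:
  (797 kg m^2 s^-3 A^-1) / (43.05 A):  [kg·m²·s⁻³·A⁻¹] / [A] = kg·m²·s⁻³·A⁻²
  (413 kg·m·s⁻³·A⁻¹) × (332 m):  [kg·m·s⁻³·A⁻¹] · [m] = kg·m²·s⁻³·A⁻¹
kg·m²·s⁻³·A⁻² ≠ kg·m²·s⁻³·A⁻¹, so they cannot be added.

No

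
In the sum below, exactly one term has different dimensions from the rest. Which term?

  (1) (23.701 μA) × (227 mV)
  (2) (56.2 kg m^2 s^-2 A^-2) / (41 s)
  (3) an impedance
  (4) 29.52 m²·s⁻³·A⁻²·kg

(1)

Expand each in SI base units:
  (1) [A] · [kg·m²·s⁻³·A⁻¹] = kg·m²·s⁻³
  (2) [kg·m²·s⁻²·A⁻²] / [s] = kg·m²·s⁻³·A⁻²
  (3) [impedance] = kg·m²·s⁻³·A⁻²
  (4) kg·m²·s⁻³·A⁻²
All reduce to kg·m²·s⁻³·A⁻² except (1), which is kg·m²·s⁻³.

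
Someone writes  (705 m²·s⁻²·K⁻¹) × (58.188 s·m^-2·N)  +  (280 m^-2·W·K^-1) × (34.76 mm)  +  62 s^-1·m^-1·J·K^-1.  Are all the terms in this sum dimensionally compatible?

Yes

Dimensions:
  (705 m²·s⁻²·K⁻¹) × (58.188 s·m^-2·N):  [m²·s⁻²·K⁻¹] · [kg·m⁻¹·s⁻¹] = kg·m·s⁻³·K⁻¹
  (280 m^-2·W·K^-1) × (34.76 mm):  [kg·s⁻³·K⁻¹] · [m] = kg·m·s⁻³·K⁻¹
  62 s^-1·m^-1·J·K^-1:  J·s⁻¹·m⁻¹·K⁻¹ = N·m·s⁻¹·m⁻¹·K⁻¹ = kg·m·s⁻³·K⁻¹
Every term reduces to kg·m·s⁻³·K⁻¹.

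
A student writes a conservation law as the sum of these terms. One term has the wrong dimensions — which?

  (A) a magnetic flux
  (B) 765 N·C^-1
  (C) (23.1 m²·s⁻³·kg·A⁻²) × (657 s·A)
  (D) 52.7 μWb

(B)

Reduce each to base SI dimensions:
  (A) [magnetic flux] = kg·m²·s⁻²·A⁻¹
  (B) N·C⁻¹ = kg·m·s⁻²·(s·A)⁻¹ = kg·m·s⁻³·A⁻¹
  (C) [kg·m²·s⁻³·A⁻²] · [s·A] = kg·m²·s⁻²·A⁻¹
  (D) Wb = V·s = kg·m²·s⁻²·A⁻¹
All reduce to kg·m²·s⁻²·A⁻¹ except (B), which is kg·m·s⁻³·A⁻¹.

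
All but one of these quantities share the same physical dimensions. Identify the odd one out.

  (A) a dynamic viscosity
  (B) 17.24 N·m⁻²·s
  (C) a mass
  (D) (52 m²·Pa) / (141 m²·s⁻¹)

(C)

Expand each in SI base units:
  (A) [dynamic viscosity] = kg·m⁻¹·s⁻¹
  (B) N·s·m⁻² = kg·m·s⁻²·s·m⁻² = kg·m⁻¹·s⁻¹
  (C) [mass] = kg
  (D) [kg·m·s⁻²] / [m²·s⁻¹] = kg·m⁻¹·s⁻¹
All reduce to kg·m⁻¹·s⁻¹ except (C), which is kg.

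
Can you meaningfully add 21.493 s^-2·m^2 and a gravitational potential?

Yes

Dimensions:
  21.493 s^-2·m^2:  m²·s⁻²
  a gravitational potential:  [gravitational potential] = m²·s⁻²
Both are m²·s⁻², so they have the same dimensions and can be added.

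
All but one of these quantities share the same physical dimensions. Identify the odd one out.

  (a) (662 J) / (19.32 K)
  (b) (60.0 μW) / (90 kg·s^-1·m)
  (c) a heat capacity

Expand each in SI base units:
  (a) [kg·m²·s⁻²] / [K] = kg·m²·s⁻²·K⁻¹
  (b) [kg·m²·s⁻³] / [kg·m·s⁻¹] = m·s⁻²
  (c) [heat capacity] = kg·m²·s⁻²·K⁻¹
All reduce to kg·m²·s⁻²·K⁻¹ except (b), which is m·s⁻².

(b)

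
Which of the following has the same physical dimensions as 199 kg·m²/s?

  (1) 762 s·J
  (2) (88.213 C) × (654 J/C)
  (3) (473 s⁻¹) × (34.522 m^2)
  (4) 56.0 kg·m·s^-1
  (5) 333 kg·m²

(1)

Reference: kg·m²·s⁻¹.
Each option:
  (1) J·s = N·m·s = kg·m²·s⁻¹  ← same
  (2) [s·A] · [kg·m²·s⁻³·A⁻¹] = kg·m²·s⁻²
  (3) [s⁻¹] · [m²] = m²·s⁻¹
  (4) kg·m·s⁻¹
  (5) kg·m²
Only (1) matches kg·m²·s⁻¹.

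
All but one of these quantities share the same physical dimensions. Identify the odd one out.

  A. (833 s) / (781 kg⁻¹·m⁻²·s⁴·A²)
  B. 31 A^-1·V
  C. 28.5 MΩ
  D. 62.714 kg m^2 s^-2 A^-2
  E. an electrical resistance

D.

Expand each in SI base units:
  A. [s] / [kg⁻¹·m⁻²·s⁴·A²] = kg·m²·s⁻³·A⁻²
  B. V·A⁻¹ = J·C⁻¹·A⁻¹ = kg·m²·s⁻³·A⁻²
  C. Ω = V·A⁻¹ = kg·m²·s⁻³·A⁻²
  D. kg·m²·s⁻²·A⁻²
  E. [electrical resistance] = kg·m²·s⁻³·A⁻²
All reduce to kg·m²·s⁻³·A⁻² except D., which is kg·m²·s⁻²·A⁻².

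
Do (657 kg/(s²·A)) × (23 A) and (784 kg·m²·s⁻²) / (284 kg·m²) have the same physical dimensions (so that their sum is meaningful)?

Dimensions:
  (657 kg/(s²·A)) × (23 A):  [kg·s⁻²·A⁻¹] · [A] = kg·s⁻²
  (784 kg·m²·s⁻²) / (284 kg·m²):  [kg·m²·s⁻²] / [kg·m²] = s⁻²
kg·s⁻² ≠ s⁻², so they cannot be added.

No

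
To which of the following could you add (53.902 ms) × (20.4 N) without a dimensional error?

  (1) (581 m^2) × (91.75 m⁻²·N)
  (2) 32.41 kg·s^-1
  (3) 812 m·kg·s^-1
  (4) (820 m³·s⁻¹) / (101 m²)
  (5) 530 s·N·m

Reference: [s] · [kg·m·s⁻²] = kg·m·s⁻¹.
Each option:
  (1) [m²] · [kg·m⁻¹·s⁻²] = kg·m·s⁻²
  (2) kg·s⁻¹
  (3) kg·m·s⁻¹  ← same
  (4) [m³·s⁻¹] / [m²] = m·s⁻¹
  (5) N·m·s = kg·m·s⁻²·m·s = kg·m²·s⁻¹
Only (3) matches kg·m·s⁻¹.

(3)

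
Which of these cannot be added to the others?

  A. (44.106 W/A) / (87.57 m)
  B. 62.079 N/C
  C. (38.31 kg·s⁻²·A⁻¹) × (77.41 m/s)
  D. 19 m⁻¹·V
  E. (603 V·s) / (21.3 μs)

Reduce each to base SI dimensions:
  A. [kg·m²·s⁻³·A⁻¹] / [m] = kg·m·s⁻³·A⁻¹
  B. N·C⁻¹ = kg·m·s⁻²·(s·A)⁻¹ = kg·m·s⁻³·A⁻¹
  C. [kg·s⁻²·A⁻¹] · [m·s⁻¹] = kg·m·s⁻³·A⁻¹
  D. V·m⁻¹ = J·C⁻¹·m⁻¹ = kg·m·s⁻³·A⁻¹
  E. [kg·m²·s⁻²·A⁻¹] / [s] = kg·m²·s⁻³·A⁻¹
All reduce to kg·m·s⁻³·A⁻¹ except E., which is kg·m²·s⁻³·A⁻¹.

E.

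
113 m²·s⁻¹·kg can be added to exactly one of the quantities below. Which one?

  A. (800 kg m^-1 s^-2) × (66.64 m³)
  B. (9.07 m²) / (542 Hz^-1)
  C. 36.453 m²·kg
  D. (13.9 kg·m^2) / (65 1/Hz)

D.

Reference: kg·m²·s⁻¹.
Each option:
  A. [kg·m⁻¹·s⁻²] · [m³] = kg·m²·s⁻²
  B. [m²] / [s] = m²·s⁻¹
  C. kg·m²
  D. [kg·m²] / [s] = kg·m²·s⁻¹  ← same
Only D. matches kg·m²·s⁻¹.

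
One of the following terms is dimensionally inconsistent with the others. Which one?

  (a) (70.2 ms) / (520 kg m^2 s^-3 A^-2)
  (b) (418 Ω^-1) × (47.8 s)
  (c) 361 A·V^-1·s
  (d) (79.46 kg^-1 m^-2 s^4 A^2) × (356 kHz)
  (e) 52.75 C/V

Work out the base dimensions of each:
  (a) [s] / [kg·m²·s⁻³·A⁻²] = kg⁻¹·m⁻²·s⁴·A²
  (b) [kg⁻¹·m⁻²·s³·A²] · [s] = kg⁻¹·m⁻²·s⁴·A²
  (c) A·s·V⁻¹ = A·s·(J·C⁻¹)⁻¹ = kg⁻¹·m⁻²·s⁴·A²
  (d) [kg⁻¹·m⁻²·s⁴·A²] · [s⁻¹] = kg⁻¹·m⁻²·s³·A²
  (e) C·V⁻¹ = s·A·(J·C⁻¹)⁻¹ = kg⁻¹·m⁻²·s⁴·A²
All reduce to kg⁻¹·m⁻²·s⁴·A² except (d), which is kg⁻¹·m⁻²·s³·A².

(d)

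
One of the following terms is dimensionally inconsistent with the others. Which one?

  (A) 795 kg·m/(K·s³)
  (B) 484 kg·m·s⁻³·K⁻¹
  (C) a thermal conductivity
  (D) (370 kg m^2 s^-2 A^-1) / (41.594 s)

Reduce each to base SI dimensions:
  (A) kg·m·s⁻³·K⁻¹
  (B) kg·m·s⁻³·K⁻¹
  (C) [thermal conductivity] = kg·m·s⁻³·K⁻¹
  (D) [kg·m²·s⁻²·A⁻¹] / [s] = kg·m²·s⁻³·A⁻¹
All reduce to kg·m·s⁻³·K⁻¹ except (D), which is kg·m²·s⁻³·A⁻¹.

(D)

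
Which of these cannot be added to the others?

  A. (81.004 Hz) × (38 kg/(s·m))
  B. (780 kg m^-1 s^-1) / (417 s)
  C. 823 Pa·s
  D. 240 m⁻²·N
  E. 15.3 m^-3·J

C.

Expand each in SI base units:
  A. [s⁻¹] · [kg·m⁻¹·s⁻¹] = kg·m⁻¹·s⁻²
  B. [kg·m⁻¹·s⁻¹] / [s] = kg·m⁻¹·s⁻²
  C. Pa·s = N·m⁻²·s = kg·m⁻¹·s⁻¹
  D. N·m⁻² = kg·m·s⁻²·m⁻² = kg·m⁻¹·s⁻²
  E. J·m⁻³ = N·m·m⁻³ = kg·m⁻¹·s⁻²
All reduce to kg·m⁻¹·s⁻² except C., which is kg·m⁻¹·s⁻¹.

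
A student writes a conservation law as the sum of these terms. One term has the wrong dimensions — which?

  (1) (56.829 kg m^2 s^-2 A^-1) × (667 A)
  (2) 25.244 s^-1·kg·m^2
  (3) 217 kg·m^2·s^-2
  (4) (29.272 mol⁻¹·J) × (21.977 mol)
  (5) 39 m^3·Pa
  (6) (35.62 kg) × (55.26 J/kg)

(2)

Dimensions:
  (1) [kg·m²·s⁻²·A⁻¹] · [A] = kg·m²·s⁻²
  (2) kg·m²·s⁻¹
  (3) kg·m²·s⁻²
  (4) [kg·m²·s⁻²·mol⁻¹] · [mol] = kg·m²·s⁻²
  (5) Pa·m³ = N·m⁻²·m³ = kg·m²·s⁻²
  (6) [kg] · [m²·s⁻²] = kg·m²·s⁻²
All reduce to kg·m²·s⁻² except (2), which is kg·m²·s⁻¹.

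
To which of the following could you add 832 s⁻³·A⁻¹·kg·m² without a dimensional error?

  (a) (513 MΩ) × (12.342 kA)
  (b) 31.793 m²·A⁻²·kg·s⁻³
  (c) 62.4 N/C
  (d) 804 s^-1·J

Reference: kg·m²·s⁻³·A⁻¹.
Each option:
  (a) [kg·m²·s⁻³·A⁻²] · [A] = kg·m²·s⁻³·A⁻¹  ← same
  (b) kg·m²·s⁻³·A⁻²
  (c) N·C⁻¹ = kg·m·s⁻²·(s·A)⁻¹ = kg·m·s⁻³·A⁻¹
  (d) J·s⁻¹ = N·m·s⁻¹ = kg·m²·s⁻³
Only (a) matches kg·m²·s⁻³·A⁻¹.

(a)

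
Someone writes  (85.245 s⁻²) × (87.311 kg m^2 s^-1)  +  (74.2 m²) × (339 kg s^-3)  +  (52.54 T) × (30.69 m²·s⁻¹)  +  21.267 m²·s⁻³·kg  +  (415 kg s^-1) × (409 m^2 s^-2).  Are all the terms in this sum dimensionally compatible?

No

Dimensions:
  (85.245 s⁻²) × (87.311 kg m^2 s^-1):  [s⁻²] · [kg·m²·s⁻¹] = kg·m²·s⁻³
  (74.2 m²) × (339 kg s^-3):  [m²] · [kg·s⁻³] = kg·m²·s⁻³
  (52.54 T) × (30.69 m²·s⁻¹):  [kg·s⁻²·A⁻¹] · [m²·s⁻¹] = kg·m²·s⁻³·A⁻¹
  21.267 m²·s⁻³·kg:  kg·m²·s⁻³
  (415 kg s^-1) × (409 m^2 s^-2):  [kg·s⁻¹] · [m²·s⁻²] = kg·m²·s⁻³
The terms do not share a single dimension (kg·m²·s⁻³ vs kg·m²·s⁻³·A⁻¹).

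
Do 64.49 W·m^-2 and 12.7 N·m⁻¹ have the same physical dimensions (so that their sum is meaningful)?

Reduce each to base SI dimensions:
  64.49 W·m^-2:  W·m⁻² = J·s⁻¹·m⁻² = kg·s⁻³
  12.7 N·m⁻¹:  N·m⁻¹ = kg·m·s⁻²·m⁻¹ = kg·s⁻²
kg·s⁻³ ≠ kg·s⁻², so they cannot be added.

No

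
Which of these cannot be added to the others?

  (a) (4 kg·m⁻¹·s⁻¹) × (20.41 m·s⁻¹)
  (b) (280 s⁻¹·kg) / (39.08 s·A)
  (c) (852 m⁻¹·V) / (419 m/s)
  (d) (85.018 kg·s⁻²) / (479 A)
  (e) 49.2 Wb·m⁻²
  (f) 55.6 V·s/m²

Expand each in SI base units:
  (a) [kg·m⁻¹·s⁻¹] · [m·s⁻¹] = kg·s⁻²
  (b) [kg·s⁻¹] / [s·A] = kg·s⁻²·A⁻¹
  (c) [kg·m·s⁻³·A⁻¹] / [m·s⁻¹] = kg·s⁻²·A⁻¹
  (d) [kg·s⁻²] / [A] = kg·s⁻²·A⁻¹
  (e) Wb·m⁻² = V·s·m⁻² = kg·s⁻²·A⁻¹
  (f) V·s·m⁻² = J·C⁻¹·s·m⁻² = kg·s⁻²·A⁻¹
All reduce to kg·s⁻²·A⁻¹ except (a), which is kg·s⁻².

(a)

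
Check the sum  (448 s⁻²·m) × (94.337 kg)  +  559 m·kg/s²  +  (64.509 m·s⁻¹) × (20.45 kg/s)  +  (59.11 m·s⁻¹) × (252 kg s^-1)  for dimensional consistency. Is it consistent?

Yes

Dimensions:
  (448 s⁻²·m) × (94.337 kg):  [m·s⁻²] · [kg] = kg·m·s⁻²
  559 m·kg/s²:  kg·m·s⁻²
  (64.509 m·s⁻¹) × (20.45 kg/s):  [m·s⁻¹] · [kg·s⁻¹] = kg·m·s⁻²
  (59.11 m·s⁻¹) × (252 kg s^-1):  [m·s⁻¹] · [kg·s⁻¹] = kg·m·s⁻²
Every term reduces to kg·m·s⁻².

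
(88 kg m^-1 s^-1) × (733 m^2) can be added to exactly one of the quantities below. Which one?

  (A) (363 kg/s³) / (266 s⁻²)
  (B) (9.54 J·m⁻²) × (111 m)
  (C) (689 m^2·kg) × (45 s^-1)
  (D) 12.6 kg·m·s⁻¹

Reference: [kg·m⁻¹·s⁻¹] · [m²] = kg·m·s⁻¹.
Each option:
  (A) [kg·s⁻³] / [s⁻²] = kg·s⁻¹
  (B) [kg·s⁻²] · [m] = kg·m·s⁻²
  (C) [kg·m²] · [s⁻¹] = kg·m²·s⁻¹
  (D) kg·m·s⁻¹  ← same
Only (D) matches kg·m·s⁻¹.

(D)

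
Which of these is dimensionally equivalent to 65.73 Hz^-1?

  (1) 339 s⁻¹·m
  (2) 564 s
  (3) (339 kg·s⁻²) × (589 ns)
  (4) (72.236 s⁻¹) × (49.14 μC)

Reference: Hz⁻¹ = (s⁻¹)⁻¹ = s.
Each option:
  (1) m·s⁻¹
  (2) s  ← same
  (3) [kg·s⁻²] · [s] = kg·s⁻¹
  (4) [s⁻¹] · [s·A] = A
Only (2) matches s.

(2)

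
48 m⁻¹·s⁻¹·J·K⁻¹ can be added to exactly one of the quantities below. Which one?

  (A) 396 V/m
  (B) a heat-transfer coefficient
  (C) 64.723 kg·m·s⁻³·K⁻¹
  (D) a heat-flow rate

Reference: J·s⁻¹·m⁻¹·K⁻¹ = N·m·s⁻¹·m⁻¹·K⁻¹ = kg·m·s⁻³·K⁻¹.
Each option:
  (A) V·m⁻¹ = J·C⁻¹·m⁻¹ = kg·m·s⁻³·A⁻¹
  (B) [heat-transfer coefficient] = kg·s⁻³·K⁻¹
  (C) kg·m·s⁻³·K⁻¹  ← same
  (D) [heat-flow rate] = kg·m²·s⁻³
Only (C) matches kg·m·s⁻³·K⁻¹.

(C)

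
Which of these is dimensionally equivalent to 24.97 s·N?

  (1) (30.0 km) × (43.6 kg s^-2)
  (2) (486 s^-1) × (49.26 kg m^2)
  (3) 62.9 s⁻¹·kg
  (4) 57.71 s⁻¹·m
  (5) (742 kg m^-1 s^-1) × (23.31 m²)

Reference: N·s = kg·m·s⁻²·s = kg·m·s⁻¹.
Each option:
  (1) [m] · [kg·s⁻²] = kg·m·s⁻²
  (2) [s⁻¹] · [kg·m²] = kg·m²·s⁻¹
  (3) kg·s⁻¹
  (4) m·s⁻¹
  (5) [kg·m⁻¹·s⁻¹] · [m²] = kg·m·s⁻¹  ← same
Only (5) matches kg·m·s⁻¹.

(5)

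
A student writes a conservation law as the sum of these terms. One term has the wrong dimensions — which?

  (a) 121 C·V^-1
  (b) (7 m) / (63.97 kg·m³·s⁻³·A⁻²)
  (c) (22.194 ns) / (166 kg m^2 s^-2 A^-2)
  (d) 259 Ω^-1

Expand each in SI base units:
  (a) C·V⁻¹ = s·A·(J·C⁻¹)⁻¹ = kg⁻¹·m⁻²·s⁴·A²
  (b) [m] / [kg·m³·s⁻³·A⁻²] = kg⁻¹·m⁻²·s³·A²
  (c) [s] / [kg·m²·s⁻²·A⁻²] = kg⁻¹·m⁻²·s³·A²
  (d) Ω⁻¹ = (V·A⁻¹)⁻¹ = kg⁻¹·m⁻²·s³·A²
All reduce to kg⁻¹·m⁻²·s³·A² except (a), which is kg⁻¹·m⁻²·s⁴·A².

(a)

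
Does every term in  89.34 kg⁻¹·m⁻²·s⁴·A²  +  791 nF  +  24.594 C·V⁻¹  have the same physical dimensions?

Work out the base dimensions of each:
  89.34 kg⁻¹·m⁻²·s⁴·A²:  kg⁻¹·m⁻²·s⁴·A²
  791 nF:  F = C·V⁻¹ = kg⁻¹·m⁻²·s⁴·A²
  24.594 C·V⁻¹:  C·V⁻¹ = s·A·(J·C⁻¹)⁻¹ = kg⁻¹·m⁻²·s⁴·A²
Every term reduces to kg⁻¹·m⁻²·s⁴·A².

Yes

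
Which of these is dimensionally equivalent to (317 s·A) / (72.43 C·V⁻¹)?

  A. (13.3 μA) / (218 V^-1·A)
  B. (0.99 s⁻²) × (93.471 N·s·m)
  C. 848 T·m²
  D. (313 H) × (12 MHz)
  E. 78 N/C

A.

Reference: [s·A] / [kg⁻¹·m⁻²·s⁴·A²] = kg·m²·s⁻³·A⁻¹.
Each option:
  A. [A] / [kg⁻¹·m⁻²·s³·A²] = kg·m²·s⁻³·A⁻¹  ← same
  B. [s⁻²] · [kg·m²·s⁻¹] = kg·m²·s⁻³
  C. T·m² = Wb·m⁻²·m² = kg·m²·s⁻²·A⁻¹
  D. [kg·m²·s⁻²·A⁻²] · [s⁻¹] = kg·m²·s⁻³·A⁻²
  E. N·C⁻¹ = kg·m·s⁻²·(s·A)⁻¹ = kg·m·s⁻³·A⁻¹
Only A. matches kg·m²·s⁻³·A⁻¹.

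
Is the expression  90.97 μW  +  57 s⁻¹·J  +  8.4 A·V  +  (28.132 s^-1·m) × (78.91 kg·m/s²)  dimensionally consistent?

Yes

Expand each in SI base units:
  90.97 μW:  W = J·s⁻¹ = kg·m²·s⁻³
  57 s⁻¹·J:  J·s⁻¹ = N·m·s⁻¹ = kg·m²·s⁻³
  8.4 A·V:  V·A = J·C⁻¹·A = kg·m²·s⁻³
  (28.132 s^-1·m) × (78.91 kg·m/s²):  [m·s⁻¹] · [kg·m·s⁻²] = kg·m²·s⁻³
Every term reduces to kg·m²·s⁻³.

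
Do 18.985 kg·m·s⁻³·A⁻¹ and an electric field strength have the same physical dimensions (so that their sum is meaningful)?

Yes

Expand each in SI base units:
  18.985 kg·m·s⁻³·A⁻¹:  kg·m·s⁻³·A⁻¹
  an electric field strength:  [electric field strength] = kg·m·s⁻³·A⁻¹
Both are kg·m·s⁻³·A⁻¹, so they have the same dimensions and can be added.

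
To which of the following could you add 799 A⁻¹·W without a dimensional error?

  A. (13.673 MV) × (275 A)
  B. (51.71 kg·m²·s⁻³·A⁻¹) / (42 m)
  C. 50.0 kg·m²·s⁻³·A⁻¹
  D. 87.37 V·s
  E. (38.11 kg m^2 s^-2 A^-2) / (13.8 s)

Reference: W·A⁻¹ = J·s⁻¹·A⁻¹ = kg·m²·s⁻³·A⁻¹.
Each option:
  A. [kg·m²·s⁻³·A⁻¹] · [A] = kg·m²·s⁻³
  B. [kg·m²·s⁻³·A⁻¹] / [m] = kg·m·s⁻³·A⁻¹
  C. kg·m²·s⁻³·A⁻¹  ← same
  D. V·s = J·C⁻¹·s = kg·m²·s⁻²·A⁻¹
  E. [kg·m²·s⁻²·A⁻²] / [s] = kg·m²·s⁻³·A⁻²
Only C. matches kg·m²·s⁻³·A⁻¹.

C.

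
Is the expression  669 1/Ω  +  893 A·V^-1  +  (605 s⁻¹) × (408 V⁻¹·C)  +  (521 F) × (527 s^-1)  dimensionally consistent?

Yes

Dimensions:
  669 1/Ω:  Ω⁻¹ = (V·A⁻¹)⁻¹ = kg⁻¹·m⁻²·s³·A²
  893 A·V^-1:  A·V⁻¹ = A·(J·C⁻¹)⁻¹ = kg⁻¹·m⁻²·s³·A²
  (605 s⁻¹) × (408 V⁻¹·C):  [s⁻¹] · [kg⁻¹·m⁻²·s⁴·A²] = kg⁻¹·m⁻²·s³·A²
  (521 F) × (527 s^-1):  [kg⁻¹·m⁻²·s⁴·A²] · [s⁻¹] = kg⁻¹·m⁻²·s³·A²
Every term reduces to kg⁻¹·m⁻²·s³·A².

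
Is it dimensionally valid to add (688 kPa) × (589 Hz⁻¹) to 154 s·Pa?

Yes

Reduce each to base SI dimensions:
  (688 kPa) × (589 Hz⁻¹):  [kg·m⁻¹·s⁻²] · [s] = kg·m⁻¹·s⁻¹
  154 s·Pa:  Pa·s = N·m⁻²·s = kg·m⁻¹·s⁻¹
Both are kg·m⁻¹·s⁻¹, so they have the same dimensions and can be added.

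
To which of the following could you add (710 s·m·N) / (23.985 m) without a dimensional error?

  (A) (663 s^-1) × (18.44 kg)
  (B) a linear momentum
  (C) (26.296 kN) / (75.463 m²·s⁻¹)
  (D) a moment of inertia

Reference: [kg·m²·s⁻¹] / [m] = kg·m·s⁻¹.
Each option:
  (A) [s⁻¹] · [kg] = kg·s⁻¹
  (B) [linear momentum] = kg·m·s⁻¹  ← same
  (C) [kg·m·s⁻²] / [m²·s⁻¹] = kg·m⁻¹·s⁻¹
  (D) [moment of inertia] = kg·m²
Only (B) matches kg·m·s⁻¹.

(B)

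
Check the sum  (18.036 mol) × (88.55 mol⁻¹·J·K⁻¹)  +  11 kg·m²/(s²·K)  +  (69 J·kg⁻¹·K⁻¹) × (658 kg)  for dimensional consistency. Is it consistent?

Yes

Work out the base dimensions of each:
  (18.036 mol) × (88.55 mol⁻¹·J·K⁻¹):  [mol] · [kg·m²·s⁻²·K⁻¹·mol⁻¹] = kg·m²·s⁻²·K⁻¹
  11 kg·m²/(s²·K):  kg·m²·s⁻²·K⁻¹
  (69 J·kg⁻¹·K⁻¹) × (658 kg):  [m²·s⁻²·K⁻¹] · [kg] = kg·m²·s⁻²·K⁻¹
Every term reduces to kg·m²·s⁻²·K⁻¹.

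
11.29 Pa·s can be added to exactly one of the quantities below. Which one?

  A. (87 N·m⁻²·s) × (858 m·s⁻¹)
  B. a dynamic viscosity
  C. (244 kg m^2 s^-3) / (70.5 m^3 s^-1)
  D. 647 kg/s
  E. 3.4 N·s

Reference: Pa·s = N·m⁻²·s = kg·m⁻¹·s⁻¹.
Each option:
  A. [kg·m⁻¹·s⁻¹] · [m·s⁻¹] = kg·s⁻²
  B. [dynamic viscosity] = kg·m⁻¹·s⁻¹  ← same
  C. [kg·m²·s⁻³] / [m³·s⁻¹] = kg·m⁻¹·s⁻²
  D. kg·s⁻¹
  E. N·s = kg·m·s⁻²·s = kg·m·s⁻¹
Only B. matches kg·m⁻¹·s⁻¹.

B.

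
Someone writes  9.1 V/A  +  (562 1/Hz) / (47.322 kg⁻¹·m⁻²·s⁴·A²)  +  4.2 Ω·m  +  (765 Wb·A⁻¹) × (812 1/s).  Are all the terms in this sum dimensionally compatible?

No

In SI base units:
  9.1 V/A:  V·A⁻¹ = J·C⁻¹·A⁻¹ = kg·m²·s⁻³·A⁻²
  (562 1/Hz) / (47.322 kg⁻¹·m⁻²·s⁴·A²):  [s] / [kg⁻¹·m⁻²·s⁴·A²] = kg·m²·s⁻³·A⁻²
  4.2 Ω·m:  Ω·m = V·A⁻¹·m = kg·m³·s⁻³·A⁻²
  (765 Wb·A⁻¹) × (812 1/s):  [kg·m²·s⁻²·A⁻²] · [s⁻¹] = kg·m²·s⁻³·A⁻²
The terms do not share a single dimension (kg·m²·s⁻³·A⁻² vs kg·m³·s⁻³·A⁻²).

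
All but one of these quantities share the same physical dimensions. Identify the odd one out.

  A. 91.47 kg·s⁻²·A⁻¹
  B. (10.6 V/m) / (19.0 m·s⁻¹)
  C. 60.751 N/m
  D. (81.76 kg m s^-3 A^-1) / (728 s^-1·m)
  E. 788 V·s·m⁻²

Work out the base dimensions of each:
  A. kg·s⁻²·A⁻¹
  B. [kg·m·s⁻³·A⁻¹] / [m·s⁻¹] = kg·s⁻²·A⁻¹
  C. N·m⁻¹ = kg·m·s⁻²·m⁻¹ = kg·s⁻²
  D. [kg·m·s⁻³·A⁻¹] / [m·s⁻¹] = kg·s⁻²·A⁻¹
  E. V·s·m⁻² = J·C⁻¹·s·m⁻² = kg·s⁻²·A⁻¹
All reduce to kg·s⁻²·A⁻¹ except C., which is kg·s⁻².

C.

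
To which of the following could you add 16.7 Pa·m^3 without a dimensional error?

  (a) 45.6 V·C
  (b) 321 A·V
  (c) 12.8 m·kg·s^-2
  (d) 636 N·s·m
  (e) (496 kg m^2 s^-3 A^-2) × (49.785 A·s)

Reference: Pa·m³ = N·m⁻²·m³ = kg·m²·s⁻².
Each option:
  (a) C·V = s·A·J·C⁻¹ = kg·m²·s⁻²  ← same
  (b) V·A = J·C⁻¹·A = kg·m²·s⁻³
  (c) kg·m·s⁻²
  (d) N·m·s = kg·m·s⁻²·m·s = kg·m²·s⁻¹
  (e) [kg·m²·s⁻³·A⁻²] · [s·A] = kg·m²·s⁻²·A⁻¹
Only (a) matches kg·m²·s⁻².

(a)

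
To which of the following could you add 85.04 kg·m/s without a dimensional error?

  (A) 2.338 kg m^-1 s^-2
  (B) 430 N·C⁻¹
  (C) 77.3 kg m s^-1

(C)

Reference: kg·m·s⁻¹.
Each option:
  (A) kg·m⁻¹·s⁻²
  (B) N·C⁻¹ = kg·m·s⁻²·(s·A)⁻¹ = kg·m·s⁻³·A⁻¹
  (C) kg·m·s⁻¹  ← same
Only (C) matches kg·m·s⁻¹.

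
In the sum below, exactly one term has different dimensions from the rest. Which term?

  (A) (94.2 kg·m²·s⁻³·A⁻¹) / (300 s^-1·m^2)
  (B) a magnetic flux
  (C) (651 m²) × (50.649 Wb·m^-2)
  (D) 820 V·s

(A)

Reduce each to base SI dimensions:
  (A) [kg·m²·s⁻³·A⁻¹] / [m²·s⁻¹] = kg·s⁻²·A⁻¹
  (B) [magnetic flux] = kg·m²·s⁻²·A⁻¹
  (C) [m²] · [kg·s⁻²·A⁻¹] = kg·m²·s⁻²·A⁻¹
  (D) V·s = J·C⁻¹·s = kg·m²·s⁻²·A⁻¹
All reduce to kg·m²·s⁻²·A⁻¹ except (A), which is kg·s⁻²·A⁻¹.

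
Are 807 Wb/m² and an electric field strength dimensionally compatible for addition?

No

Reduce each to base SI dimensions:
  807 Wb/m²:  Wb·m⁻² = V·s·m⁻² = kg·s⁻²·A⁻¹
  an electric field strength:  [electric field strength] = kg·m·s⁻³·A⁻¹
kg·s⁻²·A⁻¹ ≠ kg·m·s⁻³·A⁻¹, so they cannot be added.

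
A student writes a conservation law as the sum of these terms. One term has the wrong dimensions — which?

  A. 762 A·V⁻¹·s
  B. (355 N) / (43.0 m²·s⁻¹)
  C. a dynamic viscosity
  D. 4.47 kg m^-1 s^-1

A.

In SI base units:
  A. A·s·V⁻¹ = A·s·(J·C⁻¹)⁻¹ = kg⁻¹·m⁻²·s⁴·A²
  B. [kg·m·s⁻²] / [m²·s⁻¹] = kg·m⁻¹·s⁻¹
  C. [dynamic viscosity] = kg·m⁻¹·s⁻¹
  D. kg·m⁻¹·s⁻¹
All reduce to kg·m⁻¹·s⁻¹ except A., which is kg⁻¹·m⁻²·s⁴·A².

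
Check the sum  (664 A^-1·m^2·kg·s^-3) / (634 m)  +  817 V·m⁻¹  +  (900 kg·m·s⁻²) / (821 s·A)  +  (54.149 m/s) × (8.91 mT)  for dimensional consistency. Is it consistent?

Work out the base dimensions of each:
  (664 A^-1·m^2·kg·s^-3) / (634 m):  [kg·m²·s⁻³·A⁻¹] / [m] = kg·m·s⁻³·A⁻¹
  817 V·m⁻¹:  V·m⁻¹ = J·C⁻¹·m⁻¹ = kg·m·s⁻³·A⁻¹
  (900 kg·m·s⁻²) / (821 s·A):  [kg·m·s⁻²] / [s·A] = kg·m·s⁻³·A⁻¹
  (54.149 m/s) × (8.91 mT):  [m·s⁻¹] · [kg·s⁻²·A⁻¹] = kg·m·s⁻³·A⁻¹
Every term reduces to kg·m·s⁻³·A⁻¹.

Yes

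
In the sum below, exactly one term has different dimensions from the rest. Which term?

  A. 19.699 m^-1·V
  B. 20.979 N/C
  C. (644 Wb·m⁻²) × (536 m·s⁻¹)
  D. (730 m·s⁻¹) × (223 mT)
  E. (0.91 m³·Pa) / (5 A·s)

E.

Reduce each to base SI dimensions:
  A. V·m⁻¹ = J·C⁻¹·m⁻¹ = kg·m·s⁻³·A⁻¹
  B. N·C⁻¹ = kg·m·s⁻²·(s·A)⁻¹ = kg·m·s⁻³·A⁻¹
  C. [kg·s⁻²·A⁻¹] · [m·s⁻¹] = kg·m·s⁻³·A⁻¹
  D. [m·s⁻¹] · [kg·s⁻²·A⁻¹] = kg·m·s⁻³·A⁻¹
  E. [kg·m²·s⁻²] / [s·A] = kg·m²·s⁻³·A⁻¹
All reduce to kg·m·s⁻³·A⁻¹ except E., which is kg·m²·s⁻³·A⁻¹.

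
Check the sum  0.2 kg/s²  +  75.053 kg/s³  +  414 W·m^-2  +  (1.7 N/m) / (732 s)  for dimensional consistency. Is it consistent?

No

Reduce each to base SI dimensions:
  0.2 kg/s²:  kg·s⁻²
  75.053 kg/s³:  kg·s⁻³
  414 W·m^-2:  W·m⁻² = J·s⁻¹·m⁻² = kg·s⁻³
  (1.7 N/m) / (732 s):  [kg·s⁻²] / [s] = kg·s⁻³
The terms do not share a single dimension (kg·s⁻² vs kg·s⁻³).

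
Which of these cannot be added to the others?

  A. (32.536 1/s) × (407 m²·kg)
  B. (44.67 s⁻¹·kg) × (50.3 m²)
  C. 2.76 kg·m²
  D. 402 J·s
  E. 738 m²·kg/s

C.

Dimensions:
  A. [s⁻¹] · [kg·m²] = kg·m²·s⁻¹
  B. [kg·s⁻¹] · [m²] = kg·m²·s⁻¹
  C. kg·m²
  D. J·s = N·m·s = kg·m²·s⁻¹
  E. kg·m²·s⁻¹
All reduce to kg·m²·s⁻¹ except C., which is kg·m².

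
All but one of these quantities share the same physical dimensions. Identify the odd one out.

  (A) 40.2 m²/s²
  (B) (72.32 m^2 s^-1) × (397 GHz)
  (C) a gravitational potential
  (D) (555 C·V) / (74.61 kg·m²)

(D)

Expand each in SI base units:
  (A) m²·s⁻²
  (B) [m²·s⁻¹] · [s⁻¹] = m²·s⁻²
  (C) [gravitational potential] = m²·s⁻²
  (D) [kg·m²·s⁻²] / [kg·m²] = s⁻²
All reduce to m²·s⁻² except (D), which is s⁻².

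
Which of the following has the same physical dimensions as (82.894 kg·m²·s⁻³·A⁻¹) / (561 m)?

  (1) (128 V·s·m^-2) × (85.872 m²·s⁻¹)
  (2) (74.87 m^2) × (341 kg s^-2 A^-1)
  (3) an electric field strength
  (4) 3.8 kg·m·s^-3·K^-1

Reference: [kg·m²·s⁻³·A⁻¹] / [m] = kg·m·s⁻³·A⁻¹.
Each option:
  (1) [kg·s⁻²·A⁻¹] · [m²·s⁻¹] = kg·m²·s⁻³·A⁻¹
  (2) [m²] · [kg·s⁻²·A⁻¹] = kg·m²·s⁻²·A⁻¹
  (3) [electric field strength] = kg·m·s⁻³·A⁻¹  ← same
  (4) kg·m·s⁻³·K⁻¹
Only (3) matches kg·m·s⁻³·A⁻¹.

(3)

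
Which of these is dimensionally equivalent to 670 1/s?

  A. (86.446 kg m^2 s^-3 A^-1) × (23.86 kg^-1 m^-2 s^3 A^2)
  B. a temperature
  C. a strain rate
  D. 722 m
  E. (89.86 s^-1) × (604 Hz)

C.

Reference: s⁻¹.
Each option:
  A. [kg·m²·s⁻³·A⁻¹] · [kg⁻¹·m⁻²·s³·A²] = A
  B. [temperature] = K
  C. [strain rate] = s⁻¹  ← same
  D. m
  E. [s⁻¹] · [s⁻¹] = s⁻²
Only C. matches s⁻¹.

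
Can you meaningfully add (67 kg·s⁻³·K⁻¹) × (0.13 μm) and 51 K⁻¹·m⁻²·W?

In SI base units:
  (67 kg·s⁻³·K⁻¹) × (0.13 μm):  [kg·s⁻³·K⁻¹] · [m] = kg·m·s⁻³·K⁻¹
  51 K⁻¹·m⁻²·W:  W·m⁻²·K⁻¹ = J·s⁻¹·m⁻²·K⁻¹ = kg·s⁻³·K⁻¹
kg·m·s⁻³·K⁻¹ ≠ kg·s⁻³·K⁻¹, so they cannot be added.

No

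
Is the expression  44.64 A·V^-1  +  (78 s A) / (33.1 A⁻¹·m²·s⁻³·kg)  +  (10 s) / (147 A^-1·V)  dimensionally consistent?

Work out the base dimensions of each:
  44.64 A·V^-1:  A·V⁻¹ = A·(J·C⁻¹)⁻¹ = kg⁻¹·m⁻²·s³·A²
  (78 s A) / (33.1 A⁻¹·m²·s⁻³·kg):  [s·A] / [kg·m²·s⁻³·A⁻¹] = kg⁻¹·m⁻²·s⁴·A²
  (10 s) / (147 A^-1·V):  [s] / [kg·m²·s⁻³·A⁻²] = kg⁻¹·m⁻²·s⁴·A²
The terms do not share a single dimension (kg⁻¹·m⁻²·s³·A² vs kg⁻¹·m⁻²·s⁴·A²).

No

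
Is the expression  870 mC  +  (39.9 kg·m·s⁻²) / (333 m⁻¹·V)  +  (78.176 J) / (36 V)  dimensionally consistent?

Dimensions:
  870 mC:  C = s·A
  (39.9 kg·m·s⁻²) / (333 m⁻¹·V):  [kg·m·s⁻²] / [kg·m·s⁻³·A⁻¹] = s·A
  (78.176 J) / (36 V):  [kg·m²·s⁻²] / [kg·m²·s⁻³·A⁻¹] = s·A
Every term reduces to s·A.

Yes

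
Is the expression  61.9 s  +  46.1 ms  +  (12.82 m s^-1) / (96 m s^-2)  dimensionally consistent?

Reduce each to base SI dimensions:
  61.9 s:  s
  46.1 ms:  s
  (12.82 m s^-1) / (96 m s^-2):  [m·s⁻¹] / [m·s⁻²] = s
Every term reduces to s.

Yes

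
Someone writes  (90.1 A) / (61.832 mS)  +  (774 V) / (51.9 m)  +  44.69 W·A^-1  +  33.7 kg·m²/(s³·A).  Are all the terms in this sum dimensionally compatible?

Reduce each to base SI dimensions:
  (90.1 A) / (61.832 mS):  [A] / [kg⁻¹·m⁻²·s³·A²] = kg·m²·s⁻³·A⁻¹
  (774 V) / (51.9 m):  [kg·m²·s⁻³·A⁻¹] / [m] = kg·m·s⁻³·A⁻¹
  44.69 W·A^-1:  W·A⁻¹ = J·s⁻¹·A⁻¹ = kg·m²·s⁻³·A⁻¹
  33.7 kg·m²/(s³·A):  kg·m²·s⁻³·A⁻¹
The terms do not share a single dimension (kg·m²·s⁻³·A⁻¹ vs kg·m·s⁻³·A⁻¹).

No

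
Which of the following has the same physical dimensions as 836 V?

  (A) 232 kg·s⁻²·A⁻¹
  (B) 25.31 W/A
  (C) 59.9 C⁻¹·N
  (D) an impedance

(B)

Reference: V = J·C⁻¹ = kg·m²·s⁻³·A⁻¹.
Each option:
  (A) kg·s⁻²·A⁻¹
  (B) W·A⁻¹ = J·s⁻¹·A⁻¹ = kg·m²·s⁻³·A⁻¹  ← same
  (C) N·C⁻¹ = kg·m·s⁻²·(s·A)⁻¹ = kg·m·s⁻³·A⁻¹
  (D) [impedance] = kg·m²·s⁻³·A⁻²
Only (B) matches kg·m²·s⁻³·A⁻¹.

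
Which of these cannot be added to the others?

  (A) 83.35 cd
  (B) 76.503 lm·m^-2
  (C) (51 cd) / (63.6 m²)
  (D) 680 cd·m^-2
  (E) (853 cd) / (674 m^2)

(A)

Expand each in SI base units:
  (A) cd
  (B) lm·m⁻² = cd·m⁻² = m⁻²·cd
  (C) [cd] / [m²] = m⁻²·cd
  (D) cd·m⁻² = m⁻²·cd
  (E) [cd] / [m²] = m⁻²·cd
All reduce to m⁻²·cd except (A), which is cd.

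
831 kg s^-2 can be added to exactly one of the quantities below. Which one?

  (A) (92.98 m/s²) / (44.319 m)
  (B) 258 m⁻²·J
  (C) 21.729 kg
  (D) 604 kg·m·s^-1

(B)

Reference: kg·s⁻².
Each option:
  (A) [m·s⁻²] / [m] = s⁻²
  (B) J·m⁻² = N·m·m⁻² = kg·s⁻²  ← same
  (C) kg
  (D) kg·m·s⁻¹
Only (B) matches kg·s⁻².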